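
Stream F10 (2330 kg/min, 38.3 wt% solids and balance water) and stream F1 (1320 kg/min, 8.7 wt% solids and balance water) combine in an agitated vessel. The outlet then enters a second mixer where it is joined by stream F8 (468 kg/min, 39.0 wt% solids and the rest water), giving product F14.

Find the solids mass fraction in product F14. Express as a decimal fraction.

Overall, product flow = 4118 kg/min.
solids in = 2330×0.383 + 1320×0.087 + 468×0.390 = 1189.8 kg/min.
solids fraction in F14 = 0.289.

0.289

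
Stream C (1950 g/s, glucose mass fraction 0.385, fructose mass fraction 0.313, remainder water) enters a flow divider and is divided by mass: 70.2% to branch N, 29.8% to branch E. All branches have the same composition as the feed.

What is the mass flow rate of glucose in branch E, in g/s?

223.7 g/s

Branch E total = 0.298×1950 = 581.1 g/s.
glucose in E = 0.385×581.1 = 223.72 g/s.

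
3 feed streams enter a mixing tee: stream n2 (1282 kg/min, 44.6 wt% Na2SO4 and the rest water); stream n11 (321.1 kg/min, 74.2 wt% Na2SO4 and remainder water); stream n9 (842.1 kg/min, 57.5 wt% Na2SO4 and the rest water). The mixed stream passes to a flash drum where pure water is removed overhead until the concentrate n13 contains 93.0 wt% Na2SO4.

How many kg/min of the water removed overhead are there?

Na2SO4 entering = 1282×0.446 + 321.1×0.742 + 842.1×0.575 = 1294.2 kg/min.
All Na2SO4 reports to n13, so n13 = 1294.2/0.930 = 1391.7 kg/min.
Total feed = 2445.2 kg/min; overhead = 2445.2 − 1391.7 = 1053.5 kg/min.

1054 kg/min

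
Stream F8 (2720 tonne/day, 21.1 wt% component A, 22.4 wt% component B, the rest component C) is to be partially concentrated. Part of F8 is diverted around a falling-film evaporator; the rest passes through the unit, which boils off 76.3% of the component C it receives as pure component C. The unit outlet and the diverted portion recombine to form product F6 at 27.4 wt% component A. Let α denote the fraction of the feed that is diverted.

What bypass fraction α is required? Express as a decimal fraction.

All 2720×0.211 = 573.92 tonne/day of component A reaches F6, so F6 = 573.92/0.274 = 2094.6 tonne/day and vapour = 625.4 tonne/day.
The evaporator receives (1−α)·2720 of feed at 0.565 component C and removes 0.763 of that component C:
0.763×0.565×(1−α)×2720 = 625.4
(1−α) = 625.4/1172.6 = 0.5334;  α = 0.4666.

0.467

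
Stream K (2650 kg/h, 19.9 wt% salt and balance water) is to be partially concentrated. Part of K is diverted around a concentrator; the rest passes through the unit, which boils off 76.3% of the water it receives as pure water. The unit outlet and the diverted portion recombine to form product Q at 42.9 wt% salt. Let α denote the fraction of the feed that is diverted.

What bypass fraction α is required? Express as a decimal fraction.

0.123

All 2650×0.199 = 527.35 kg/h of salt reaches Q, so Q = 527.35/0.429 = 1229.3 kg/h and vapour = 1420.7 kg/h.
The evaporator receives (1−α)·2650 of feed at 0.801 water and removes 0.763 of that water:
0.763×0.801×(1−α)×2650 = 1420.7
(1−α) = 1420.7/1619.6 = 0.8772;  α = 0.1228.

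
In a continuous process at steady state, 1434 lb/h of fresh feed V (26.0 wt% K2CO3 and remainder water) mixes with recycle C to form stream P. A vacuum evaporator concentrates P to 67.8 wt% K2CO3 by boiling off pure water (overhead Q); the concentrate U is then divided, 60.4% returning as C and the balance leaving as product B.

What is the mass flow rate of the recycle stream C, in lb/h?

Overall K2CO3 balance (none leaves overhead): K2CO3 in fresh feed = K2CO3 in product, i.e. 1434×0.260 = (1−0.604)·U·0.678.
U = 372.84/(0.678×0.396) = 1388.7 lb/h.
Recycle C = 0.604×1388.7 = 838.75 lb/h.

838.8 lb/h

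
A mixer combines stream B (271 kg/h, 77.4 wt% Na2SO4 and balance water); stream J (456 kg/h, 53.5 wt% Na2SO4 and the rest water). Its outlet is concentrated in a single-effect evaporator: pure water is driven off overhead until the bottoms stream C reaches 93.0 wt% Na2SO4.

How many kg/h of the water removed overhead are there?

239.1 kg/h

Na2SO4 entering = 271×0.774 + 456×0.535 = 453.71 kg/h.
All Na2SO4 reports to C, so C = 453.71/0.930 = 487.86 kg/h.
Total feed = 727 kg/h; overhead = 727 − 487.86 = 239.14 kg/h.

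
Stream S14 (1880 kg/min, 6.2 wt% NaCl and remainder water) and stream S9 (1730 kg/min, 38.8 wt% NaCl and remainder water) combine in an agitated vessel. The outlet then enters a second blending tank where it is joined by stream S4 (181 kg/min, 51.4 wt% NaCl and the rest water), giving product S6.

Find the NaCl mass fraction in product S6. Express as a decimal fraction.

Overall, product flow = 3791 kg/min.
NaCl in = 1880×0.062 + 1730×0.388 + 181×0.514 = 880.83 kg/min.
NaCl fraction in S6 = 0.232.

0.232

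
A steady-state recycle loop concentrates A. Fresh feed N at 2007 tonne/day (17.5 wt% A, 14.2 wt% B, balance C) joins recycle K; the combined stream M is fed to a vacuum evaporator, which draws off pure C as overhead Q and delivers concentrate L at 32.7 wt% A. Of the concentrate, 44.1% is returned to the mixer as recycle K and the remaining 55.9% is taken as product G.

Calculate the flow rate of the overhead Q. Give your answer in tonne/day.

Overall A balance (none leaves overhead): A in fresh feed = A in product, i.e. 2007×0.175 = (1−0.441)·L·0.327.
L = 351.22/(0.327×0.559) = 1921.4 tonne/day.
Recycle K = 0.441×1921.4 = 847.35 tonne/day.
Combined feed M = 2007 + 847.35 = 2854.4 tonne/day.
Overhead Q = M − L = 2854.4 − 1921.4 = 932.92 tonne/day.

932.9 tonne/day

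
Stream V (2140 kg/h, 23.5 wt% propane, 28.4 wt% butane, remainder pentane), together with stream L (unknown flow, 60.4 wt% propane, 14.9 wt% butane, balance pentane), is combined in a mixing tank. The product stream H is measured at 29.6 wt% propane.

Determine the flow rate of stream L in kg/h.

423.8 kg/h

Let L be the unknown flow. Total out = 2140 + L.
propane balance: 502.9 + 0.604·L = 0.296·(2140 + L)
(0.604 − 0.296)·L = 0.296×2140 − 502.9 = 130.54
L = 130.54 / 0.308 = 423.83 kg/h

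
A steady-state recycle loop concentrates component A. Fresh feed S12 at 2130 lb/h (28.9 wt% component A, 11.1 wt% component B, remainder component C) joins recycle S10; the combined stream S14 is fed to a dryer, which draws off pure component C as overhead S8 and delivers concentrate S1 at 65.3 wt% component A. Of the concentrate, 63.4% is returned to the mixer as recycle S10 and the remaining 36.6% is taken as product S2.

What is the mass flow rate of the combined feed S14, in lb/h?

3763 lb/h

Overall component A balance (none leaves overhead): component A in fresh feed = component A in product, i.e. 2130×0.289 = (1−0.634)·S1·0.653.
S1 = 615.57/(0.653×0.366) = 2575.6 lb/h.
Recycle S10 = 0.634×2575.6 = 1632.9 lb/h.
Combined feed S14 = 2130 + 1632.9 = 3762.9 lb/h.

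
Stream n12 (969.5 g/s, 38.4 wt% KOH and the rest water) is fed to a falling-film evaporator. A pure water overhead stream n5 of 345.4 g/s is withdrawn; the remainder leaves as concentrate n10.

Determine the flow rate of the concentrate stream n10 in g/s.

Concentrate = 969.5 − 345.4 = 624.1 g/s.

624.1 g/s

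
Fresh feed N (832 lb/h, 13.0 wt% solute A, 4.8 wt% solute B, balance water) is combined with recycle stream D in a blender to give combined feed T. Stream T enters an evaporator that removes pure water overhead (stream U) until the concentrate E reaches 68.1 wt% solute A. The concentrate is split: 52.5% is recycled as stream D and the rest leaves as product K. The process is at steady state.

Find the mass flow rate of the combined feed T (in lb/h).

Overall solute A balance (none leaves overhead): solute A in fresh feed = solute A in product, i.e. 832×0.130 = (1−0.525)·E·0.681.
E = 108.16/(0.681×0.475) = 334.37 lb/h.
Recycle D = 0.525×334.37 = 175.54 lb/h.
Combined feed T = 832 + 175.54 = 1007.5 lb/h.

1008 lb/h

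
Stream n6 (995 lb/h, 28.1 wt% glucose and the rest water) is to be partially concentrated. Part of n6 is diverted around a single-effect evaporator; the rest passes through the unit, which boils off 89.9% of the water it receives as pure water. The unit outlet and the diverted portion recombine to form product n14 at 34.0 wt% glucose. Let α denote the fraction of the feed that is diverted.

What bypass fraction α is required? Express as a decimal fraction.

All 995×0.281 = 279.6 lb/h of glucose reaches n14, so n14 = 279.6/0.340 = 822.34 lb/h and vapour = 172.66 lb/h.
The evaporator receives (1−α)·995 of feed at 0.719 water and removes 0.899 of that water:
0.899×0.719×(1−α)×995 = 172.66
(1−α) = 172.66/643.15 = 0.2685;  α = 0.7315.

0.732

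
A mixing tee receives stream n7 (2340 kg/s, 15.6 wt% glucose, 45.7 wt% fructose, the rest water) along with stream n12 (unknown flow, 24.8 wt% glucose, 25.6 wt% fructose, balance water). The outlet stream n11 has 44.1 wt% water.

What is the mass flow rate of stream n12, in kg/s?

2297 kg/s

Let n12 be the unknown flow. Total out = 2340 + n12.
water balance: 905.58 + 0.496·n12 = 0.441·(2340 + n12)
(0.496 − 0.441)·n12 = 0.441×2340 − 905.58 = 126.36
n12 = 126.36 / 0.055 = 2297.5 kg/s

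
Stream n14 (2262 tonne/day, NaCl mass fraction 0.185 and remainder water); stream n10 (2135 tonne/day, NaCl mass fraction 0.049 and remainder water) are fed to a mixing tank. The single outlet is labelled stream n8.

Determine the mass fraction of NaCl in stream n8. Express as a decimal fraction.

0.119

Total flow out = 2262 + 2135 = 4397 tonne/day.
NaCl in = 2262×0.185 + 2135×0.049 = 523.09 tonne/day.
NaCl mass fraction in n8 = 523.09/4397 = 0.119.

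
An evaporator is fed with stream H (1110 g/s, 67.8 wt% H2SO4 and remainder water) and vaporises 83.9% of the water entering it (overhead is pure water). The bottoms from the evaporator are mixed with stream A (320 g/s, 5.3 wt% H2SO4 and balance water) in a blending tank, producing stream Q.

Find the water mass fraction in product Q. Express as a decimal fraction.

Vapour removed = 0.839×0.322×1110 = 299.88 g/s; concentrate = 810.12 g/s.
water reaching the mixer = 57.545 (from concentrate) + 320×0.947 = 360.58 g/s.
Product flow = 810.12 + 320 = 1130.1 g/s; water fraction = 0.319.

0.319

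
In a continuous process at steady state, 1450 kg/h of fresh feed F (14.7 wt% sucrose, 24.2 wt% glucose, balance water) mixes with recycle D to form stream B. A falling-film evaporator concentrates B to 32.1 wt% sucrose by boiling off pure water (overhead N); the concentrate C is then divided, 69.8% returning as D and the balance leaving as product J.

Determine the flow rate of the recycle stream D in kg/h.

Overall sucrose balance (none leaves overhead): sucrose in fresh feed = sucrose in product, i.e. 1450×0.147 = (1−0.698)·C·0.321.
C = 213.15/(0.321×0.302) = 2198.7 kg/h.
Recycle D = 0.698×2198.7 = 1534.7 kg/h.

1535 kg/h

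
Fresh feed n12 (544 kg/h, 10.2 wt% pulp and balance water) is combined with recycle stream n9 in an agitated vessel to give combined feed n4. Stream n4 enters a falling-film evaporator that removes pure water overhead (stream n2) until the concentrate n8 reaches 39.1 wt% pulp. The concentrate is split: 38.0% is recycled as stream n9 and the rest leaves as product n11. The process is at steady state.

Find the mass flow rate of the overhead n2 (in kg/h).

Overall pulp balance (none leaves overhead): pulp in fresh feed = pulp in product, i.e. 544×0.102 = (1−0.380)·n8·0.391.
n8 = 55.488/(0.391×0.620) = 228.89 kg/h.
Recycle n9 = 0.380×228.89 = 86.979 kg/h.
Combined feed n4 = 544 + 86.979 = 630.98 kg/h.
Overhead n2 = n4 − n8 = 630.98 − 228.89 = 402.09 kg/h.

402.1 kg/h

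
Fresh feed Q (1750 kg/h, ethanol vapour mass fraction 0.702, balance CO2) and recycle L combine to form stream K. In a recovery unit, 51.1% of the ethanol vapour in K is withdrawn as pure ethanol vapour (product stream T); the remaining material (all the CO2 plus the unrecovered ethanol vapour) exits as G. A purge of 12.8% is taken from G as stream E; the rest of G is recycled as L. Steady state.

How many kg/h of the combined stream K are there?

CO2 enters only via Q and leaves only via the purge: 1750×0.298 = 0.128×(CO2 in G), and the recovery unit passes all CO2, so CO2 in K = CO2 in G = 4074.2 kg/h.
ethanol vapour in K: m_A = 1750×0.702 + (1−0.128)·(1−0.511)·m_A, so m_A = 1228.5/0.5736 = 2141.8 kg/h.
K = 2141.8 + 4074.2 = 6216 kg/h.

6216 kg/h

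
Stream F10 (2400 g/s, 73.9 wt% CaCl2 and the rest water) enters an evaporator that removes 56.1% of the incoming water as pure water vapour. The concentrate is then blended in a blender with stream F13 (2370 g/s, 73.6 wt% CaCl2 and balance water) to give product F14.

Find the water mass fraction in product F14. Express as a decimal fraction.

0.204

Vapour removed = 0.561×0.261×2400 = 351.41 g/s; concentrate = 2048.6 g/s.
water reaching the mixer = 274.99 (from concentrate) + 2370×0.264 = 900.67 g/s.
Product flow = 2048.6 + 2370 = 4418.6 g/s; water fraction = 0.204.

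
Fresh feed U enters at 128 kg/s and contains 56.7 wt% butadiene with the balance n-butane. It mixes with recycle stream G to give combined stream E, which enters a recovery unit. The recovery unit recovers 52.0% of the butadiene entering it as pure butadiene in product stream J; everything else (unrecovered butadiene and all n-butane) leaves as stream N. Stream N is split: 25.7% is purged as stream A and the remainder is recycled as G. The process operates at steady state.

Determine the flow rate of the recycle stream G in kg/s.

n-butane enters only via U and leaves only via the purge: 128×0.433 = 0.257×(n-butane in N), and the recovery unit passes all n-butane, so n-butane in E = n-butane in N = 215.66 kg/s.
butadiene in E: m_A = 128×0.567 + (1−0.257)·(1−0.520)·m_A, so m_A = 72.576/0.6434 = 112.81 kg/s.
N = (1−0.520)×112.81 + 215.66 = 269.81 kg/s.
Recycle G = (1−0.257)×269.81 = 200.47 kg/s.

200.5 kg/s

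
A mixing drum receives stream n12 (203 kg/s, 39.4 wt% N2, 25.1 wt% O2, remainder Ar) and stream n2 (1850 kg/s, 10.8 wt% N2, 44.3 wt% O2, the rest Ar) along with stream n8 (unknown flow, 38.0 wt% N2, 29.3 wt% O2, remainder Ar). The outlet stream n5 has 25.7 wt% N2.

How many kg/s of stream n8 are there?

Let n8 be the unknown flow. Total out = 2053 + n8.
N2 balance: 279.78 + 0.380·n8 = 0.257·(2053 + n8)
(0.380 − 0.257)·n8 = 0.257×2053 − 279.78 = 247.84
n8 = 247.84 / 0.123 = 2015 kg/s

2015 kg/s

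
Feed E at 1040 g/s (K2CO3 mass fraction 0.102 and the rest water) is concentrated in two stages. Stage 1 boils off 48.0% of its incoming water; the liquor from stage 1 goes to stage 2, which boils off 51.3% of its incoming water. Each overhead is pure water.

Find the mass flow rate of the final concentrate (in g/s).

342.6 g/s

water in feed = 1040×0.898 = 933.92 g/s.
After stage 1: water left = (1−0.480)×933.92 = 485.64; stream total = 591.72 g/s.
After stage 2: water left = (1−0.513)×485.64 = 236.51; final concentrate = 342.59 g/s.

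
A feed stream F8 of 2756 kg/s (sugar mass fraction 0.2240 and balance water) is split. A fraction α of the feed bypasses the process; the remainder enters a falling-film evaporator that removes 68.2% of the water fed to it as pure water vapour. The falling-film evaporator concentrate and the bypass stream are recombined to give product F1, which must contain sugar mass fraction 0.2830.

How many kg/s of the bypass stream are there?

All 2756×0.224 = 617.34 kg/s of sugar reaches F1, so F1 = 617.34/0.283 = 2181.4 kg/s and vapour = 574.57 kg/s.
The evaporator receives (1−α)·2756 of feed at 0.776 water and removes 0.682 of that water:
0.682×0.776×(1−α)×2756 = 574.57
(1−α) = 574.57/1458.6 = 0.3939;  α = 0.6061.
Bypass flow = 0.6061×2756 = 1670.3 kg/s.

1670 kg/s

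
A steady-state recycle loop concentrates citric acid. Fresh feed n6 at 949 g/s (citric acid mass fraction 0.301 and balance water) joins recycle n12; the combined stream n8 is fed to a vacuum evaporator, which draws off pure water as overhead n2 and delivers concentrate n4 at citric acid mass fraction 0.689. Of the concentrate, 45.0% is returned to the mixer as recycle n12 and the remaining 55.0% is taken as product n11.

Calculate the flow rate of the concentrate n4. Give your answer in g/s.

753.8 g/s

Overall citric acid balance (none leaves overhead): citric acid in fresh feed = citric acid in product, i.e. 949×0.301 = (1−0.450)·n4·0.689.
n4 = 285.65/(0.689×0.550) = 753.79 g/s.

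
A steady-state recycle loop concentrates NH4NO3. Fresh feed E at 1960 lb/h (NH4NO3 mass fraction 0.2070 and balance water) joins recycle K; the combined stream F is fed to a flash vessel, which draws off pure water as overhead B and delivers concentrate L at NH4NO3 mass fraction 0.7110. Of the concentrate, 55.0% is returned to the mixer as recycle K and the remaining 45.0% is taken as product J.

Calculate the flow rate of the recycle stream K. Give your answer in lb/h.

Overall NH4NO3 balance (none leaves overhead): NH4NO3 in fresh feed = NH4NO3 in product, i.e. 1960×0.207 = (1−0.550)·L·0.711.
L = 405.72/(0.711×0.450) = 1268.1 lb/h.
Recycle K = 0.550×1268.1 = 697.44 lb/h.

697.4 lb/h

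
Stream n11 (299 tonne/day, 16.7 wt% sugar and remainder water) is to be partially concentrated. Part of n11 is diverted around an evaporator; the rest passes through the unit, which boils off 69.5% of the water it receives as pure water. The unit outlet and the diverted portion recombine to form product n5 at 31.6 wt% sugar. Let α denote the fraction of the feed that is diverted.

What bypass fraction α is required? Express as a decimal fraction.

0.186

All 299×0.167 = 49.933 tonne/day of sugar reaches n5, so n5 = 49.933/0.316 = 158.02 tonne/day and vapour = 140.98 tonne/day.
The evaporator receives (1−α)·299 of feed at 0.833 water and removes 0.695 of that water:
0.695×0.833×(1−α)×299 = 140.98
(1−α) = 140.98/173.1 = 0.8145;  α = 0.1855.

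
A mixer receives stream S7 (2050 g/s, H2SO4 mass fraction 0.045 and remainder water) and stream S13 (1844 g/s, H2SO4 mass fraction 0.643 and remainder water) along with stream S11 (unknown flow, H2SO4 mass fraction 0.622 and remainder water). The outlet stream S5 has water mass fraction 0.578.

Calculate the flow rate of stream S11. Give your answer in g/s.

1827 g/s

Let S11 be the unknown flow. Total out = 3894 + S11.
water balance: 2616.1 + 0.378·S11 = 0.578·(3894 + S11)
(0.378 − 0.578)·S11 = 0.578×3894 − 2616.1 = -365.33
S11 = -365.33 / -0.200 = 1826.6 g/s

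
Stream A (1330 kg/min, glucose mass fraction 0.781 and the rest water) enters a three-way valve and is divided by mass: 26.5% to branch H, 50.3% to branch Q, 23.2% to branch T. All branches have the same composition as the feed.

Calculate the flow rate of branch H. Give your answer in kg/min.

352.5 kg/min

Branch H flow = 0.265×1330 = 352.45 kg/min.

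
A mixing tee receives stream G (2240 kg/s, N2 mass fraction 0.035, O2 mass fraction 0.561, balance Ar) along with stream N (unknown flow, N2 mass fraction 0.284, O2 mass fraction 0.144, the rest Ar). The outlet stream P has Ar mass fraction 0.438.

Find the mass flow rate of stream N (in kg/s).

Let N be the unknown flow. Total out = 2240 + N.
Ar balance: 904.96 + 0.572·N = 0.438·(2240 + N)
(0.572 − 0.438)·N = 0.438×2240 − 904.96 = 76.16
N = 76.16 / 0.134 = 568.36 kg/s

568.4 kg/s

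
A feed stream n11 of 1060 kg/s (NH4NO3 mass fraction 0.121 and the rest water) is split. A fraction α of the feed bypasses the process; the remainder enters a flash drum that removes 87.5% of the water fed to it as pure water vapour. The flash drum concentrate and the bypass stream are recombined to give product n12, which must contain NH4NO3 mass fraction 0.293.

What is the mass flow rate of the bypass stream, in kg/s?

All 1060×0.121 = 128.26 kg/s of NH4NO3 reaches n12, so n12 = 128.26/0.293 = 437.75 kg/s and vapour = 622.25 kg/s.
The evaporator receives (1−α)·1060 of feed at 0.879 water and removes 0.875 of that water:
0.875×0.879×(1−α)×1060 = 622.25
(1−α) = 622.25/815.27 = 0.7632;  α = 0.2368.
Bypass flow = 0.2368×1060 = 250.96 kg/s.

251 kg/s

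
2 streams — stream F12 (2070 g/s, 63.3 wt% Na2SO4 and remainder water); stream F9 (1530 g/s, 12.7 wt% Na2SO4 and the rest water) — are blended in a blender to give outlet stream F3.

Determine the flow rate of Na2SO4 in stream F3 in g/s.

Na2SO4 out = Na2SO4 in = 2070×0.633 + 1530×0.127 = 1504.6 g/s.

1505 g/s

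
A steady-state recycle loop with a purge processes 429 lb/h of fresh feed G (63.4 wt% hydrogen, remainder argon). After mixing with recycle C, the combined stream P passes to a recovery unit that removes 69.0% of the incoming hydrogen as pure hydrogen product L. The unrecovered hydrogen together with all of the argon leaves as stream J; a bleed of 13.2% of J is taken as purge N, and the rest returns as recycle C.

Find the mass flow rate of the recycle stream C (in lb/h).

1133 lb/h

argon enters only via G and leaves only via the purge: 429×0.366 = 0.132×(argon in J), and the recovery unit passes all argon, so argon in P = argon in J = 1189.5 lb/h.
hydrogen in P: m_A = 429×0.634 + (1−0.132)·(1−0.690)·m_A, so m_A = 271.99/0.7309 = 372.11 lb/h.
J = (1−0.690)×372.11 + 1189.5 = 1304.9 lb/h.
Recycle C = (1−0.132)×1304.9 = 1132.6 lb/h.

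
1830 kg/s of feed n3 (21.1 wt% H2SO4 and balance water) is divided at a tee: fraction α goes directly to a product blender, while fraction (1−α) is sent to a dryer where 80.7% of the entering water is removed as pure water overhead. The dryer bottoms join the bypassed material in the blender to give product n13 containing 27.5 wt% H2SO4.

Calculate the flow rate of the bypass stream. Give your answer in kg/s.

1161 kg/s

All 1830×0.211 = 386.13 kg/s of H2SO4 reaches n13, so n13 = 386.13/0.275 = 1404.1 kg/s and vapour = 425.89 kg/s.
The evaporator receives (1−α)·1830 of feed at 0.789 water and removes 0.807 of that water:
0.807×0.789×(1−α)×1830 = 425.89
(1−α) = 425.89/1165.2 = 0.3655;  α = 0.6345.
Bypass flow = 0.6345×1830 = 1161.1 kg/s.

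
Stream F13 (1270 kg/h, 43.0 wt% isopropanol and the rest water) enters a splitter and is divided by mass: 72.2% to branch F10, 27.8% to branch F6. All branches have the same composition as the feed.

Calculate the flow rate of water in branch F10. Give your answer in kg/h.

Branch F10 total = 0.722×1270 = 916.94 kg/h.
water in F10 = 0.570×916.94 = 522.66 kg/h.

522.7 kg/h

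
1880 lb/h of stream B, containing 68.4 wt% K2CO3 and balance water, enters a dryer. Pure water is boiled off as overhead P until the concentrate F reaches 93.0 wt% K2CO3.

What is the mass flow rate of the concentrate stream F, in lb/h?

1383 lb/h

K2CO3 is conserved: 1880×0.684 = 1285.9 lb/h all reports to the concentrate.
Concentrate = 1285.9/(target fraction) = 1382.7 lb/h.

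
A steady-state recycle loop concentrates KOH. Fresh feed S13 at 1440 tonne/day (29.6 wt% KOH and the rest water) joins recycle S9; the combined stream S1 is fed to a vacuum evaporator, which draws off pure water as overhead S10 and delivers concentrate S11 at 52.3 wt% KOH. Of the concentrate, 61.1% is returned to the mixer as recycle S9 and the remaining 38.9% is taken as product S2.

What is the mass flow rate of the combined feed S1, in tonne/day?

Overall KOH balance (none leaves overhead): KOH in fresh feed = KOH in product, i.e. 1440×0.296 = (1−0.611)·S11·0.523.
S11 = 426.24/(0.523×0.389) = 2095.1 tonne/day.
Recycle S9 = 0.611×2095.1 = 1280.1 tonne/day.
Combined feed S1 = 1440 + 1280.1 = 2720.1 tonne/day.

2720 tonne/day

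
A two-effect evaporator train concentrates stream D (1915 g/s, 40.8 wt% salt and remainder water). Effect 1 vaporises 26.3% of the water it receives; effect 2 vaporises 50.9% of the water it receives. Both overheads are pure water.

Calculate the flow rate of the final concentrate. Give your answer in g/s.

water in feed = 1915×0.592 = 1133.7 g/s.
After stage 1: water left = (1−0.263)×1133.7 = 835.52; stream total = 1616.8 g/s.
After stage 2: water left = (1−0.509)×835.52 = 410.24; final concentrate = 1191.6 g/s.

1192 g/s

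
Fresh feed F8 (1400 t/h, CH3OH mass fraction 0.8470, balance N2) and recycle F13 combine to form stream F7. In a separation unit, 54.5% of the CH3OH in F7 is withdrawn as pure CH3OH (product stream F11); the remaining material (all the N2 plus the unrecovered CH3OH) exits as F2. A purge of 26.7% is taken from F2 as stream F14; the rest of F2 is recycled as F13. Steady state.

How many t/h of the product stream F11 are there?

969.7 t/h

CH3OH in F7: m_A = 1400×0.847 + (1−0.267)·(1−0.545)·m_A, so m_A = 1185.8/0.6665 = 1779.2 t/h.
Product F11 = 0.545×1779.2 = 969.66 t/h.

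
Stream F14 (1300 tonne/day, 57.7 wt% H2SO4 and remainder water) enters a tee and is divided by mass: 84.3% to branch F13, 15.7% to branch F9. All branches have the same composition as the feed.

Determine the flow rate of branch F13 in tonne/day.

1096 tonne/day

Branch F13 flow = 0.843×1300 = 1095.9 tonne/day.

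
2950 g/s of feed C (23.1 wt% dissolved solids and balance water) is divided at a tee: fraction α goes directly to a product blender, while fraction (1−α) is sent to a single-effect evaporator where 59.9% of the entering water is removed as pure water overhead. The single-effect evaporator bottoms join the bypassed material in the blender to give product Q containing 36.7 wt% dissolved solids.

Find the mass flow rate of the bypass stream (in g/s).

576.8 g/s

All 2950×0.231 = 681.45 g/s of dissolved solids reaches Q, so Q = 681.45/0.367 = 1856.8 g/s and vapour = 1093.2 g/s.
The evaporator receives (1−α)·2950 of feed at 0.769 water and removes 0.599 of that water:
0.599×0.769×(1−α)×2950 = 1093.2
(1−α) = 1093.2/1358.9 = 0.8045;  α = 0.1955.
Bypass flow = 0.1955×2950 = 576.76 g/s.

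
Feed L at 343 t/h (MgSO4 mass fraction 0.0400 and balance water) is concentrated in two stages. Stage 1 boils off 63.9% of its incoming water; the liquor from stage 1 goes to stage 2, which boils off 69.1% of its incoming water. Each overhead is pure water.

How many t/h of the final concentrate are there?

water in feed = 343×0.960 = 329.28 t/h.
After stage 1: water left = (1−0.639)×329.28 = 118.87; stream total = 132.59 t/h.
After stage 2: water left = (1−0.691)×118.87 = 36.731; final concentrate = 50.451 t/h.

50.45 t/h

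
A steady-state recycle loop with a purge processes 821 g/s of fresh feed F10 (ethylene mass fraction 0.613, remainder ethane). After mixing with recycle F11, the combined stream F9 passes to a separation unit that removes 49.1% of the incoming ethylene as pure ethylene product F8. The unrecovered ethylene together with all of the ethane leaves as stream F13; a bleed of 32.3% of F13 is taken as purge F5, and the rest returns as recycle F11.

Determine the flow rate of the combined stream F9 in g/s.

ethane enters only via F10 and leaves only via the purge: 821×0.387 = 0.323×(ethane in F13), and the separation unit passes all ethane, so ethane in F9 = ethane in F13 = 983.67 g/s.
ethylene in F9: m_A = 821×0.613 + (1−0.323)·(1−0.491)·m_A, so m_A = 503.27/0.6554 = 767.88 g/s.
F9 = 767.88 + 983.67 = 1751.6 g/s.

1752 g/s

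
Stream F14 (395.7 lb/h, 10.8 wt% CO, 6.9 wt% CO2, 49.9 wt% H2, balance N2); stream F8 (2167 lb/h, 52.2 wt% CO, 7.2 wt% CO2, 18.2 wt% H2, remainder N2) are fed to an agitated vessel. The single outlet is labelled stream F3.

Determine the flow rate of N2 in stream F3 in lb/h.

613.6 lb/h

N2 out = N2 in = 395.7×0.324 + 2167×0.224 = 613.61 lb/h.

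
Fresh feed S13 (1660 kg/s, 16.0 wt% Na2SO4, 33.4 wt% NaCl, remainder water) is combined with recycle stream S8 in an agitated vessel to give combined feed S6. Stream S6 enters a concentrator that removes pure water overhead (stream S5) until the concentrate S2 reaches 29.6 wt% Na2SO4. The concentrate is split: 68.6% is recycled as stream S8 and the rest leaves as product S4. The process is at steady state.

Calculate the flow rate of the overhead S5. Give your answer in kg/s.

Overall Na2SO4 balance (none leaves overhead): Na2SO4 in fresh feed = Na2SO4 in product, i.e. 1660×0.160 = (1−0.686)·S2·0.296.
S2 = 265.6/(0.296×0.314) = 2857.6 kg/s.
Recycle S8 = 0.686×2857.6 = 1960.3 kg/s.
Combined feed S6 = 1660 + 1960.3 = 3620.3 kg/s.
Overhead S5 = S6 − S2 = 3620.3 − 2857.6 = 762.7 kg/s.

762.7 kg/s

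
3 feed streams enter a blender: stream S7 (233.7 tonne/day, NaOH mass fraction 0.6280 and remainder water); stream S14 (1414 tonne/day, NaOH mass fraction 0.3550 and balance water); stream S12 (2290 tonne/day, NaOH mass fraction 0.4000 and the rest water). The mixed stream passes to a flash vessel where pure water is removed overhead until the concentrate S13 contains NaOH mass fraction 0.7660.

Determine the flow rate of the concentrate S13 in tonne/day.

2043 tonne/day

NaOH entering = 233.7×0.628 + 1414×0.355 + 2290×0.400 = 1564.7 tonne/day.
All NaOH reports to S13, so S13 = 1564.7/0.766 = 2042.7 tonne/day.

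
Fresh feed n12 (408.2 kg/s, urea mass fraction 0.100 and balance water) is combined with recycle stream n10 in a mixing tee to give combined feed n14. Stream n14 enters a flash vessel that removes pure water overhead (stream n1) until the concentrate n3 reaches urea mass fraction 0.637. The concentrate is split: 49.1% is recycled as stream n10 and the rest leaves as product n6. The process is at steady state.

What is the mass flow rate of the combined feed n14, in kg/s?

470 kg/s

Overall urea balance (none leaves overhead): urea in fresh feed = urea in product, i.e. 408.2×0.100 = (1−0.491)·n3·0.637.
n3 = 40.82/(0.637×0.509) = 125.9 kg/s.
Recycle n10 = 0.491×125.9 = 61.815 kg/s.
Combined feed n14 = 408.2 + 61.815 = 470.02 kg/s.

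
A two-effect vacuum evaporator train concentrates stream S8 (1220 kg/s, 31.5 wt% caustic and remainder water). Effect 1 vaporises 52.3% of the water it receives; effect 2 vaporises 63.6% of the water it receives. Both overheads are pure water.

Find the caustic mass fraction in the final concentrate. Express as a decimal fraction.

water in feed = 1220×0.685 = 835.7 kg/s.
After stage 1: water left = (1−0.523)×835.7 = 398.63; stream total = 782.93 kg/s.
After stage 2: water left = (1−0.636)×398.63 = 145.1; final concentrate = 529.4 kg/s.
caustic fraction = 384.3/529.4 = 0.726.

0.726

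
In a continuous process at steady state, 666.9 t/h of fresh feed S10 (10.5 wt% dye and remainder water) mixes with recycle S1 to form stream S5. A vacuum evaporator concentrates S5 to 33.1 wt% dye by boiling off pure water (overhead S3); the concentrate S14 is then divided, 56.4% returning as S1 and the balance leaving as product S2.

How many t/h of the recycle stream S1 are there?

273.7 t/h

Overall dye balance (none leaves overhead): dye in fresh feed = dye in product, i.e. 666.9×0.105 = (1−0.564)·S14·0.331.
S14 = 70.024/(0.331×0.436) = 485.22 t/h.
Recycle S1 = 0.564×485.22 = 273.66 t/h.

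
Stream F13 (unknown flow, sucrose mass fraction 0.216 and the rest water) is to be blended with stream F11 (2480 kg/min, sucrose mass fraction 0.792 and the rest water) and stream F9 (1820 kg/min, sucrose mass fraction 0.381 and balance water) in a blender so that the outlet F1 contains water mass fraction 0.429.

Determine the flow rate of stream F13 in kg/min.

Let F13 be the unknown flow. Total out = 4300 + F13.
water balance: 1642.4 + 0.784·F13 = 0.429·(4300 + F13)
(0.784 − 0.429)·F13 = 0.429×4300 − 1642.4 = 202.28
F13 = 202.28 / 0.355 = 569.8 kg/min

569.8 kg/min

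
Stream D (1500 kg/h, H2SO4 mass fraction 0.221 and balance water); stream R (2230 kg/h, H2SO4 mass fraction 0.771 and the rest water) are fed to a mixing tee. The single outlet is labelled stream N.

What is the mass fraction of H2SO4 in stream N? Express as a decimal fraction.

0.550

Total flow out = 1500 + 2230 = 3730 kg/h.
H2SO4 in = 1500×0.221 + 2230×0.771 = 2050.8 kg/h.
H2SO4 mass fraction in N = 2050.8/3730 = 0.550.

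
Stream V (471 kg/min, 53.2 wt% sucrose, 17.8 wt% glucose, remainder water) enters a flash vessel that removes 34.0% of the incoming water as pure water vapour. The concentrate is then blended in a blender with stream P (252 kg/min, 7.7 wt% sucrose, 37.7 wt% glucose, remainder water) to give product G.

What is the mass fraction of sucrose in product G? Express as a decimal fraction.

Vapour removed = 0.340×0.290×471 = 46.441 kg/min; concentrate = 424.56 kg/min.
sucrose reaching the mixer = 250.57 (from concentrate) + 252×0.077 = 269.98 kg/min.
Product flow = 424.56 + 252 = 676.56 kg/min; sucrose fraction = 0.399.

0.399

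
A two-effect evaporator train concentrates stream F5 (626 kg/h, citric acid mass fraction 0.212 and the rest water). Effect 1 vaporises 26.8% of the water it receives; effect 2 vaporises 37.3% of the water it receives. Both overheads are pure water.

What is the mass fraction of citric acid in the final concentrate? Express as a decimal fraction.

water in feed = 626×0.788 = 493.29 kg/h.
After stage 1: water left = (1−0.268)×493.29 = 361.09; stream total = 493.8 kg/h.
After stage 2: water left = (1−0.373)×361.09 = 226.4; final concentrate = 359.11 kg/h.
citric acid fraction = 132.71/359.11 = 0.370.

0.370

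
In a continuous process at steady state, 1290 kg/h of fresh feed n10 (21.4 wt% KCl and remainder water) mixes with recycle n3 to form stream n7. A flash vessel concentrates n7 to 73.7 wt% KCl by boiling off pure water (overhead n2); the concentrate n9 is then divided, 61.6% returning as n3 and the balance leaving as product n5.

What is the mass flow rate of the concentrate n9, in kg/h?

975.4 kg/h

Overall KCl balance (none leaves overhead): KCl in fresh feed = KCl in product, i.e. 1290×0.214 = (1−0.616)·n9·0.737.
n9 = 276.06/(0.737×0.384) = 975.45 kg/h.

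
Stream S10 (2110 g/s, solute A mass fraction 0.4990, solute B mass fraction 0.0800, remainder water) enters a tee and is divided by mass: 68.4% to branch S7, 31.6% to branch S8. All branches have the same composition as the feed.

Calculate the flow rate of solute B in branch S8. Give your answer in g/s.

53.34 g/s

Branch S8 total = 0.316×2110 = 666.76 g/s.
solute B in S8 = 0.080×666.76 = 53.341 g/s.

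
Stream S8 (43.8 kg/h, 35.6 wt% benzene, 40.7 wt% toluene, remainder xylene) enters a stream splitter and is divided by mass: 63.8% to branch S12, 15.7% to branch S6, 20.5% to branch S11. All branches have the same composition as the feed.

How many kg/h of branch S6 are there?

6.877 kg/h

Branch S6 flow = 0.157×43.8 = 6.8766 kg/h.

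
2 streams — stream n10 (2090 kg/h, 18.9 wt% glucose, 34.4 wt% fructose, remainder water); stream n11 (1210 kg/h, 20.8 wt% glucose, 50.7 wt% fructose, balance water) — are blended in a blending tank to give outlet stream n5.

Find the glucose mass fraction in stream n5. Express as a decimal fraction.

0.196

Total flow out = 2090 + 1210 = 3300 kg/h.
glucose in = 2090×0.189 + 1210×0.208 = 646.69 kg/h.
glucose mass fraction in n5 = 646.69/3300 = 0.196.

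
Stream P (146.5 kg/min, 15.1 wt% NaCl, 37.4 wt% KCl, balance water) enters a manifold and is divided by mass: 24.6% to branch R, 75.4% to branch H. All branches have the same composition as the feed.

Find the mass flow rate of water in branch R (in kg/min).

17.12 kg/min

Branch R total = 0.246×146.5 = 36.039 kg/min.
water in R = 0.475×36.039 = 17.119 kg/min.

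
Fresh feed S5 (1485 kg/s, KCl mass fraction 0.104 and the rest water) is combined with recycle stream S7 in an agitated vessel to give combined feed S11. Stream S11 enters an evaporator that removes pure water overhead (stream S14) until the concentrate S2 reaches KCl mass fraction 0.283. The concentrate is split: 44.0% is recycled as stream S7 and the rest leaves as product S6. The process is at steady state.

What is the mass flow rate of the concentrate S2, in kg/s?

Overall KCl balance (none leaves overhead): KCl in fresh feed = KCl in product, i.e. 1485×0.104 = (1−0.440)·S2·0.283.
S2 = 154.44/(0.283×0.560) = 974.51 kg/s.

974.5 kg/s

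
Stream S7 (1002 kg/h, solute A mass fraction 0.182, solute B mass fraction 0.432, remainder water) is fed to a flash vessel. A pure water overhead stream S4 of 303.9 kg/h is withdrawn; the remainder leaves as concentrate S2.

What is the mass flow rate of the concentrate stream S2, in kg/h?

Concentrate = 1002 − 303.9 = 698.1 kg/h.

698.1 kg/h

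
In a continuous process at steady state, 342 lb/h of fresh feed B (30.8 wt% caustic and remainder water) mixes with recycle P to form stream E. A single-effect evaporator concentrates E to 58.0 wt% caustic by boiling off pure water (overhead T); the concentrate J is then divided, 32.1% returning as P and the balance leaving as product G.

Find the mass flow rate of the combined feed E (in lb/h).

Overall caustic balance (none leaves overhead): caustic in fresh feed = caustic in product, i.e. 342×0.308 = (1−0.321)·J·0.580.
J = 105.34/(0.580×0.679) = 267.47 lb/h.
Recycle P = 0.321×267.47 = 85.859 lb/h.
Combined feed E = 342 + 85.859 = 427.86 lb/h.

427.9 lb/h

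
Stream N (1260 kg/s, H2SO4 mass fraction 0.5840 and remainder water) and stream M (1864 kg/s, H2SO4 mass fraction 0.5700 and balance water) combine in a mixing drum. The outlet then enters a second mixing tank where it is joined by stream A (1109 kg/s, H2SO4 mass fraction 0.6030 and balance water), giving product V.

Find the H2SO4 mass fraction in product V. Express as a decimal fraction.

Overall, product flow = 4233 kg/s.
H2SO4 in = 1260×0.584 + 1864×0.570 + 1109×0.603 = 2467 kg/s.
H2SO4 fraction in V = 0.5828.

0.5828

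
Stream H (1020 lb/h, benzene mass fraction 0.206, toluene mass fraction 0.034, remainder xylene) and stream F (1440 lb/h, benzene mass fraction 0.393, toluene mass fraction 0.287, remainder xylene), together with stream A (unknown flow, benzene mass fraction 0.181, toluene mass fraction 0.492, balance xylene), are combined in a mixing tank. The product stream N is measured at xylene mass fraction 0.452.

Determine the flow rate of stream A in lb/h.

Let A be the unknown flow. Total out = 2460 + A.
xylene balance: 1236 + 0.327·A = 0.452·(2460 + A)
(0.327 − 0.452)·A = 0.452×2460 − 1236 = -124.08
A = -124.08 / -0.125 = 992.64 lb/h

992.6 lb/h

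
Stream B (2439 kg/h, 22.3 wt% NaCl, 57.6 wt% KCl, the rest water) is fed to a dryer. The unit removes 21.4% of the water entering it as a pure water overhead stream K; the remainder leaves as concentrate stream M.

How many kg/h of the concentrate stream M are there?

2334 kg/h

water entering = 2439×0.201 = 490.24 kg/h; overhead removed = 0.214×490.24 = 104.91 kg/h.
Concentrate = 2439 − 104.91 = 2334.1 kg/h.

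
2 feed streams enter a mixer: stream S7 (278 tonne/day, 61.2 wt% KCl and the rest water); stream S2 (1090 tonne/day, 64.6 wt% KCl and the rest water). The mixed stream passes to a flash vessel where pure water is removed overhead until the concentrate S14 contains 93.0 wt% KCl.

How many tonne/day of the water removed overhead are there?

427.9 tonne/day

KCl entering = 278×0.612 + 1090×0.646 = 874.28 tonne/day.
All KCl reports to S14, so S14 = 874.28/0.930 = 940.08 tonne/day.
Total feed = 1368 tonne/day; overhead = 1368 − 940.08 = 427.92 tonne/day.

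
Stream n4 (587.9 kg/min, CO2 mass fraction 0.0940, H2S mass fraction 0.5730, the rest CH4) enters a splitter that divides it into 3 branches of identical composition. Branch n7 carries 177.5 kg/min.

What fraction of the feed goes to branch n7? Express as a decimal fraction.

Fraction to n7 = 177.5/587.9 = 0.3019.

0.302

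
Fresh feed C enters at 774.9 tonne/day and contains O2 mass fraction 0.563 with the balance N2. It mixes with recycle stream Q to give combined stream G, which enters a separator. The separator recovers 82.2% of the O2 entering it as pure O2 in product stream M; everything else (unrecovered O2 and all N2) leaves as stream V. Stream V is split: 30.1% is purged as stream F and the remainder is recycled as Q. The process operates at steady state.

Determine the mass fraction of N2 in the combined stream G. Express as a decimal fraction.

0.693

N2 enters only via C and leaves only via the purge: 774.9×0.437 = 0.301×(N2 in V), and the separator passes all N2, so N2 in G = N2 in V = 1125 tonne/day.
O2 in G: m_A = 774.9×0.563 + (1−0.301)·(1−0.822)·m_A, so m_A = 436.27/0.8756 = 498.26 tonne/day.
G = 498.26 + 1125 = 1623.3 tonne/day.
N2 fraction in G = 1125/1623.3 = 0.693.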